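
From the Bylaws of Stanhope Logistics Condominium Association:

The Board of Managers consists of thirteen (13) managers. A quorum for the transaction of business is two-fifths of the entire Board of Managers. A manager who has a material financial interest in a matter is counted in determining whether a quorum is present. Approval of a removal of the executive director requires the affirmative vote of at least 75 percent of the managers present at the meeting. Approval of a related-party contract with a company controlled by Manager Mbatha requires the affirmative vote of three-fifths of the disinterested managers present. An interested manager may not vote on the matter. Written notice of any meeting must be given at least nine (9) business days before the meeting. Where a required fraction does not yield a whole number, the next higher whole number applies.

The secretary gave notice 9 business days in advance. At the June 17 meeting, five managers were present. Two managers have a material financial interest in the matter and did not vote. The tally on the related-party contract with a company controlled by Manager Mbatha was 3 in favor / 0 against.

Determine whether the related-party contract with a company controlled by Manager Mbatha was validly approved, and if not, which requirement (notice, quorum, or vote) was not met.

Invalid — quorum requirement not satisfied.

Notice: 9 business days given; 9 required (9 ≥ 9). Satisfied.
Quorum: 5 present (interested managers count toward quorum); quorum is 6. Not satisfied.
Vote: the related-party contract with a company controlled by Manager Mbatha requires three-fifths of the disinterested managers present (5 − 2 = 3). 3/5 of 3 = 1.80, rounded up to 2, so 2 affirmative votes are needed; 3 voted in favor. Satisfied. (Moot — without a quorum no business can be validly transacted.)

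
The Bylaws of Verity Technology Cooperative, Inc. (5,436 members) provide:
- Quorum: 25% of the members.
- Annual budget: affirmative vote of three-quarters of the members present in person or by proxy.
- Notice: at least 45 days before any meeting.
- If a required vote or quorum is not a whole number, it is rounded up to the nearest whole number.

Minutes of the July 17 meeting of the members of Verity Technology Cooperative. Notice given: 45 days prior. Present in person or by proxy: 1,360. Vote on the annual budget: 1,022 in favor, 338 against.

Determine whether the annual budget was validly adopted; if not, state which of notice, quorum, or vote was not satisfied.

Notice: 45 days given; 45 required. Satisfied.
Quorum: 25% of 5,436 = 1,359; 1,360 present. Satisfied.
Vote: requires three-fourths of those present (1,360); 3/4 of 1360 = 1020, so 1,020 needed; 1,022 in favor. Satisfied.

Valid — all requirements satisfied.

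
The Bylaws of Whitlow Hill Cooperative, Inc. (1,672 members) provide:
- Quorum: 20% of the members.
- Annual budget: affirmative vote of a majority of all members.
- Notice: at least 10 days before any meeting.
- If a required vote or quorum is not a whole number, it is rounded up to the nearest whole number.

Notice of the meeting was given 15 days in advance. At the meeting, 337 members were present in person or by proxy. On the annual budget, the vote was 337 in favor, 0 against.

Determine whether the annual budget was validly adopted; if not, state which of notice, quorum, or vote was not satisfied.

Notice: 15 days given; 10 required. Satisfied.
Quorum: 20% of 1,672 = 334.40, rounded up to 335; 337 present. Satisfied.
Vote: requires a majority of all members (1,672); a majority of 1672 is 837, so 837 needed; 337 in favor. Not satisfied.

Invalid — vote requirement not satisfied.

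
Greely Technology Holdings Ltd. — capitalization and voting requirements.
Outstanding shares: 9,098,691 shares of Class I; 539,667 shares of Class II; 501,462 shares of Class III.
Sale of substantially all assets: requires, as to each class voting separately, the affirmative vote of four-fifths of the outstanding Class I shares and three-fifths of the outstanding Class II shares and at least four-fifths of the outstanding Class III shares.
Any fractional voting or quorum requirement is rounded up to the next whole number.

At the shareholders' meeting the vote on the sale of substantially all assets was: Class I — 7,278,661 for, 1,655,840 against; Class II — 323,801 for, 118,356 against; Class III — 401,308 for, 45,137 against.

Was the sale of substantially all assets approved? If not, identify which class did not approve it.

Class I: 4/5 of 9098691 = 7278952.80, rounded up to 7278953; 7,278,953 required, 7,278,661 in favor — not approved.
Class II: 3/5 of 539667 = 323800.20, rounded up to 323801; 323,801 required, 323,801 in favor — approved.
Class III: 4/5 of 501462 = 401169.60, rounded up to 401170; 401,170 required, 401,308 in favor — approved.

Not approved — the Class I shares did not give the required vote.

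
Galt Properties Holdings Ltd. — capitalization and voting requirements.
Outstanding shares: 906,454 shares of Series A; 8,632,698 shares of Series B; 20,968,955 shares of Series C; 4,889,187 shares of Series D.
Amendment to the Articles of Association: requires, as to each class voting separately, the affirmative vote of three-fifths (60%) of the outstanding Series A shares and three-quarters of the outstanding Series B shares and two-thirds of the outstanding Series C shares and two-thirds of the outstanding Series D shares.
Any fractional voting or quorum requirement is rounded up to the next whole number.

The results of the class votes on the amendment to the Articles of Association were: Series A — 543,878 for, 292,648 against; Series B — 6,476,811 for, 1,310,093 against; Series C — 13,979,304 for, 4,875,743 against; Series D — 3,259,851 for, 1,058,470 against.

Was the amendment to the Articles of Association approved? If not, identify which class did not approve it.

Approved — every class gave the required vote.

Series A: 3/5 of 906454 = 543872.40, rounded up to 543873; 543,873 required, 543,878 in favor — approved.
Series B: 3/4 of 8632698 = 6474523.50, rounded up to 6474524; 6,474,524 required, 6,476,811 in favor — approved.
Series C: 2/3 of 20968955 = 13979303.33, rounded up to 13979304; 13,979,304 required, 13,979,304 in favor — approved.
Series D: 2/3 of 4889187 = 3259458; 3,259,458 required, 3,259,851 in favor — approved.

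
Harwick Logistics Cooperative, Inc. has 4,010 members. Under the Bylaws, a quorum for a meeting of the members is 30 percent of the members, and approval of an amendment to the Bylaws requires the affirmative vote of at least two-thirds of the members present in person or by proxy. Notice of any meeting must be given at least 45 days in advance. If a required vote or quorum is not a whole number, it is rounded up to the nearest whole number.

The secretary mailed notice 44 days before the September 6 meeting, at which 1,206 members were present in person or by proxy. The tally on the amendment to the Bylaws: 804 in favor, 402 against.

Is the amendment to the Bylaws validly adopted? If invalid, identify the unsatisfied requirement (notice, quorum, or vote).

Invalid — notice requirement not satisfied.

Notice: 44 days given; 45 required. Not satisfied.
Quorum: 30% of 4,010 = 1,203; 1,206 present. Satisfied.
Vote: requires two-thirds of those present (1,206); 2/3 of 1206 = 804, so 804 needed; 804 in favor. Satisfied.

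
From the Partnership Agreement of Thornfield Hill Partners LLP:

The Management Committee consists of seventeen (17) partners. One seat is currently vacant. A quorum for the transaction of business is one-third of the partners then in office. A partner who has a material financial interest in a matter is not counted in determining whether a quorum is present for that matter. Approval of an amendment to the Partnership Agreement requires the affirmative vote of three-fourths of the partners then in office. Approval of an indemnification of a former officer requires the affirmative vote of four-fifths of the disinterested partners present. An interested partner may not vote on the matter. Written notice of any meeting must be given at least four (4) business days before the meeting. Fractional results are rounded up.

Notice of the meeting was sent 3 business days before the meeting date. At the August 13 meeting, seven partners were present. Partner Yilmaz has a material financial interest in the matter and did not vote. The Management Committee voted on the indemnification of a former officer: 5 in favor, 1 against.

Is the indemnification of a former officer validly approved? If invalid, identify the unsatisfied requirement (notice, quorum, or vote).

Invalid — notice requirement not satisfied.

Notice: 3 business days given; 4 required (3 < 4). Not satisfied.
Quorum: 7 present, but the 1 interested partner does not count, leaving 6. Quorum is 6. Satisfied.
Vote: the indemnification of a former officer requires four-fifths of the disinterested partners present (7 − 1 = 6). 4/5 of 6 = 4.80, rounded up to 5, so 5 affirmative votes are needed; 5 voted in favor. Satisfied.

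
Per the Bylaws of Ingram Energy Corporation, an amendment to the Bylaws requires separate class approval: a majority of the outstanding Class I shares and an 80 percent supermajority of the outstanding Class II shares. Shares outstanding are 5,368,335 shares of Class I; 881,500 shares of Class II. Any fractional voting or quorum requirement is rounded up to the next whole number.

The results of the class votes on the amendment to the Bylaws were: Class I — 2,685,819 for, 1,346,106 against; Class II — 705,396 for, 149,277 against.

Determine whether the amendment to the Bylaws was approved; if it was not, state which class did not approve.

Class I: a majority of 5368335 is 2684168; 2,684,168 required, 2,685,819 in favor — approved.
Class II: 4/5 of 881500 = 705200; 705,200 required, 705,396 in favor — approved.

Approved — every class gave the required vote.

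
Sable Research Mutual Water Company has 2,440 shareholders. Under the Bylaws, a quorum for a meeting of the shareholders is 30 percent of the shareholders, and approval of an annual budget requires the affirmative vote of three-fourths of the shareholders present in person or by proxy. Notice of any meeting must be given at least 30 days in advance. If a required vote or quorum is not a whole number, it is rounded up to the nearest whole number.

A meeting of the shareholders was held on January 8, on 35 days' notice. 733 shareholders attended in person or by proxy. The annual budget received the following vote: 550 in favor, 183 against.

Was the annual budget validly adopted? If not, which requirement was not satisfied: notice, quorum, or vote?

Notice: 35 days given; 30 required. Satisfied.
Quorum: 30% of 2,440 = 732; 733 present. Satisfied.
Vote: requires three-fourths of those present (733); 3/4 of 733 = 549.75, rounded up to 550, so 550 needed; 550 in favor. Satisfied.

Valid — all requirements satisfied.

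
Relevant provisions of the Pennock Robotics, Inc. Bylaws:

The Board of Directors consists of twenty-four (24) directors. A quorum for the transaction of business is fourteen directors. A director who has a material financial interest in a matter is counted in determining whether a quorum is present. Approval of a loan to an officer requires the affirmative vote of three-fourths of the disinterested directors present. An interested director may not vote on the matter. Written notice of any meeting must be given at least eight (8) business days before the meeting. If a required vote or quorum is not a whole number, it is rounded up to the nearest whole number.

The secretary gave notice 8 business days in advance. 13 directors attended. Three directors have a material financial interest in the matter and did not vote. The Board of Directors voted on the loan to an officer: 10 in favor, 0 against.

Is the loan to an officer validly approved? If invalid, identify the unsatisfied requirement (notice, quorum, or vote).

Invalid — quorum requirement not satisfied.

Notice: 8 business days given; 8 required (8 ≥ 8). Satisfied.
Quorum: 13 present (interested directors count toward quorum); quorum is 14. Not satisfied.
Vote: the loan to an officer requires three-fourths of the disinterested directors present (13 − 3 = 10). 3/4 of 10 = 7.50, rounded up to 8, so 8 affirmative votes are needed; 10 voted in favor. Satisfied. (Moot — without a quorum no business can be validly transacted.)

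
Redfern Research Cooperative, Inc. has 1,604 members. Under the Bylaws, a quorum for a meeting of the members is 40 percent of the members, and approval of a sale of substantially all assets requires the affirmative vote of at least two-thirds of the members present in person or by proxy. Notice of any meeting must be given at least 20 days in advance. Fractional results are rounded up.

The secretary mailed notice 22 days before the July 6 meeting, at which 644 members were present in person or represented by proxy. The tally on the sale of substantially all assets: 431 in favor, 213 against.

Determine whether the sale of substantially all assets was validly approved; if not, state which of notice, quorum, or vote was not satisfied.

Valid — all requirements satisfied.

Notice: 22 days given; 20 required. Satisfied.
Quorum: 40% of 1,604 = 641.60, rounded up to 642; 644 present. Satisfied.
Vote: requires two-thirds of those present (644); 2/3 of 644 = 429.33, rounded up to 430, so 430 needed; 431 in favor. Satisfied.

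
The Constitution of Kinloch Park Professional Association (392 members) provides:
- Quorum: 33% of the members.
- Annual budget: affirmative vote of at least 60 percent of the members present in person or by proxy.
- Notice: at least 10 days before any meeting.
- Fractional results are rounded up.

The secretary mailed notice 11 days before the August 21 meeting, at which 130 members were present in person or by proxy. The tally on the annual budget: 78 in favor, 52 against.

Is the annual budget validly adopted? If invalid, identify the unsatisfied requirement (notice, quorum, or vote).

Valid — all requirements satisfied.

Notice: 11 days given; 10 required. Satisfied.
Quorum: 33% of 392 = 129.36, rounded up to 130; 130 present. Satisfied.
Vote: requires three-fifths of those present (130); 3/5 of 130 = 78, so 78 needed; 78 in favor. Satisfied.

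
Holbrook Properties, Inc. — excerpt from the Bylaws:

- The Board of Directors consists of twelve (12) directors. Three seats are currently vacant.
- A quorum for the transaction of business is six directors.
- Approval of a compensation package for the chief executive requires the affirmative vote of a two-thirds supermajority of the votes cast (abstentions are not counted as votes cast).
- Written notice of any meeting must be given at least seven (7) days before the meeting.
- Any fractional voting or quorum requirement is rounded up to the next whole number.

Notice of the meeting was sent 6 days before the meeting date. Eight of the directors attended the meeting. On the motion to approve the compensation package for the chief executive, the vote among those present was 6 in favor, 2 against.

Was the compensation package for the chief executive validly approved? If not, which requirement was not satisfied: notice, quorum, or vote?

Invalid — notice requirement not satisfied.

Notice: 6 days given; 7 required (6 < 7). Not satisfied.
Quorum: 8 present; quorum is 6. Satisfied.
Vote: the compensation package for the chief executive requires two-thirds of the votes cast (8). 2/3 of 8 = 5.33, rounded up to 6, so 6 affirmative votes are needed; 6 voted in favor. Satisfied.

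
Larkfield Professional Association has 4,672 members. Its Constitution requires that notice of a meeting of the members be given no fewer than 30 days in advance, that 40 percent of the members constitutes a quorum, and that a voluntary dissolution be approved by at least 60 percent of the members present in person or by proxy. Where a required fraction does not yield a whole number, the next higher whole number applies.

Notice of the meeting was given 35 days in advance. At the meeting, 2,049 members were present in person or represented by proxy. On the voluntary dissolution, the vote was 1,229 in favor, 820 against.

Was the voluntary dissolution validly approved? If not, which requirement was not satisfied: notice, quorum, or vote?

Invalid — vote requirement not satisfied.

Notice: 35 days given; 30 required. Satisfied.
Quorum: 40% of 4,672 = 1,868.80, rounded up to 1,869; 2,049 present. Satisfied.
Vote: requires three-fifths of those present (2,049); 3/5 of 2049 = 1229.40, rounded up to 1230, so 1,230 needed; 1,229 in favor. Not satisfied.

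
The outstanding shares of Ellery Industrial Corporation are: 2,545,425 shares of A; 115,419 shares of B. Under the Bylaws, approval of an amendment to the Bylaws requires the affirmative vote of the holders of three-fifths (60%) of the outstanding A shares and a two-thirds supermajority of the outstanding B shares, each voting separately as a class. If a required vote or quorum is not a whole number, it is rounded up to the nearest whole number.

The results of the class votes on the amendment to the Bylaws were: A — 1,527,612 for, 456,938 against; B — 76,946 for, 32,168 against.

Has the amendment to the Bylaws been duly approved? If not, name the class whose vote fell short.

A: 3/5 of 2545425 = 1527255; 1,527,255 required, 1,527,612 in favor — approved.
B: 2/3 of 115419 = 76946; 76,946 required, 76,946 in favor — approved.

Approved — every class gave the required vote.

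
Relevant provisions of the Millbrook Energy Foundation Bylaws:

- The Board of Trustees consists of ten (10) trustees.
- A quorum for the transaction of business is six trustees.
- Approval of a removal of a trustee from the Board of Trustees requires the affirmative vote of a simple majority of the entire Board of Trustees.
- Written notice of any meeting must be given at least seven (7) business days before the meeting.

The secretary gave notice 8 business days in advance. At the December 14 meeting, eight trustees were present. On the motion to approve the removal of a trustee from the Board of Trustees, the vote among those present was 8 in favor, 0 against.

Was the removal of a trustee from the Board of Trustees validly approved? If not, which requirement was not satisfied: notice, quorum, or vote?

Valid — all requirements satisfied.

Notice: 8 business days given; 7 required (8 ≥ 7). Satisfied.
Quorum: 8 present; quorum is 6. Satisfied.
Vote: the removal of a trustee from the Board of Trustees requires a majority of the entire Board of Trustees (10). A majority of 10 is 6, so 6 affirmative votes are needed; 8 voted in favor. Satisfied.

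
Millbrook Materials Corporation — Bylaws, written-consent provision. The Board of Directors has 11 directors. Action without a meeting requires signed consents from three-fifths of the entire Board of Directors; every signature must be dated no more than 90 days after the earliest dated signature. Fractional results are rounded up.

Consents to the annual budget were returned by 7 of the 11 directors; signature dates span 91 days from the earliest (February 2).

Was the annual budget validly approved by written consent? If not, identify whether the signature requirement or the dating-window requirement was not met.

Signatures required: three-fifths of 11 — 3/5 of 11 = 6.60, rounded up to 7, so 7 needed; 7 signed. Sufficient.
Dating window: the latest signature is 91 days after the earliest; the limit is 90 days. Outside the window.

Not effective — dating-window requirement not satisfied.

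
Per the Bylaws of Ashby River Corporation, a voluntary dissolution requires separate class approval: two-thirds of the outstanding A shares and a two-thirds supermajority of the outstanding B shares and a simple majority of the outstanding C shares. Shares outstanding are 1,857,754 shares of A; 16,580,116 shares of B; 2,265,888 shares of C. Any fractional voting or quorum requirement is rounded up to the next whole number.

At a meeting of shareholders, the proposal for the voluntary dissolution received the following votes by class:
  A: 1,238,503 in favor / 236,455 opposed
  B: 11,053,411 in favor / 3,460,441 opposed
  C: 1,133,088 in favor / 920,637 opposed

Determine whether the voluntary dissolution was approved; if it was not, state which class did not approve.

A: 2/3 of 1857754 = 1238502.67, rounded up to 1238503; 1,238,503 required, 1,238,503 in favor — approved.
B: 2/3 of 16580116 = 11053410.67, rounded up to 11053411; 11,053,411 required, 11,053,411 in favor — approved.
C: a majority of 2265888 is 1132945; 1,132,945 required, 1,133,088 in favor — approved.

Approved — every class gave the required vote.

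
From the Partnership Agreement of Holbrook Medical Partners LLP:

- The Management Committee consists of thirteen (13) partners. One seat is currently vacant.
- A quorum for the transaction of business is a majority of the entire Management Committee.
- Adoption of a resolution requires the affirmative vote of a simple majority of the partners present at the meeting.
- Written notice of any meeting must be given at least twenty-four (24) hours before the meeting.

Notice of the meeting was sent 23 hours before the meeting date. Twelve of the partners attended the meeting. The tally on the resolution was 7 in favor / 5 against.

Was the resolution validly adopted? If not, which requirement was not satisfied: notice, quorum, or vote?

Invalid — notice requirement not satisfied.

Notice: 23 hours given; 24 required (23 < 24). Not satisfied.
Quorum: 12 present; quorum is 7. Satisfied.
Vote: the resolution requires a majority of the partners present (12). A majority of 12 is 7, so 7 affirmative votes are needed; 7 voted in favor. Satisfied.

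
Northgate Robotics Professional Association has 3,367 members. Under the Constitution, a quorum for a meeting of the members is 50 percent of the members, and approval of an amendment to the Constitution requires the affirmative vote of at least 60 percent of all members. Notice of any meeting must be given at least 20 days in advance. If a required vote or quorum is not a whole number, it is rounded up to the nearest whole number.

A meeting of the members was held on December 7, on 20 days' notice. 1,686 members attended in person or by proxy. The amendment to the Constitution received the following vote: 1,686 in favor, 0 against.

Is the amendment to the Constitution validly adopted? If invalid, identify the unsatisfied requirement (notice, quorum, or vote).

Invalid — vote requirement not satisfied.

Notice: 20 days given; 20 required. Satisfied.
Quorum: 50% of 3,367 = 1,683.50, rounded up to 1,684; 1,686 present. Satisfied.
Vote: requires three-fifths of all members (3,367); 3/5 of 3367 = 2020.20, rounded up to 2021, so 2,021 needed; 1,686 in favor. Not satisfied.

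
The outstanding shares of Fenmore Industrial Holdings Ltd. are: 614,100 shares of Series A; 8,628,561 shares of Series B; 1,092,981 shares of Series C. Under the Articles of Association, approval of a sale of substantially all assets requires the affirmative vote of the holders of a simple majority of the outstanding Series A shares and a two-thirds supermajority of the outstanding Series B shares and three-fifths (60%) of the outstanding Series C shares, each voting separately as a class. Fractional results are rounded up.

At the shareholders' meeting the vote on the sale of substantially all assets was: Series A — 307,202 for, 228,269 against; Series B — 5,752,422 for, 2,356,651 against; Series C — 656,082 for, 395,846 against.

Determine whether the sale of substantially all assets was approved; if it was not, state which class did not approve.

Series A: a majority of 614100 is 307051; 307,051 required, 307,202 in favor — approved.
Series B: 2/3 of 8628561 = 5752374; 5,752,374 required, 5,752,422 in favor — approved.
Series C: 3/5 of 1092981 = 655788.60, rounded up to 655789; 655,789 required, 656,082 in favor — approved.

Approved — every class gave the required vote.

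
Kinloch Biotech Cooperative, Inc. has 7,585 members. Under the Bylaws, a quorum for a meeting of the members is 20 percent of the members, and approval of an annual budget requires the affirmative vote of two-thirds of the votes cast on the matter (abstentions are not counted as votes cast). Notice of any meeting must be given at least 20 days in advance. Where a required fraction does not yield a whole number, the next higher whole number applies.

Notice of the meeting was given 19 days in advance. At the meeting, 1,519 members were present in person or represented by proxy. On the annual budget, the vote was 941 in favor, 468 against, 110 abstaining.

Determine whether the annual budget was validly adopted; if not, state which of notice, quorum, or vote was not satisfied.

Invalid — notice requirement not satisfied.

Notice: 19 days given; 20 required. Not satisfied.
Quorum: 20% of 7,585 = 1,517; 1,519 present. Satisfied.
Vote: requires two-thirds of the votes cast (1,519 − 110 abstaining = 1,409); 2/3 of 1409 = 939.33, rounded up to 940, so 940 needed; 941 in favor. Satisfied.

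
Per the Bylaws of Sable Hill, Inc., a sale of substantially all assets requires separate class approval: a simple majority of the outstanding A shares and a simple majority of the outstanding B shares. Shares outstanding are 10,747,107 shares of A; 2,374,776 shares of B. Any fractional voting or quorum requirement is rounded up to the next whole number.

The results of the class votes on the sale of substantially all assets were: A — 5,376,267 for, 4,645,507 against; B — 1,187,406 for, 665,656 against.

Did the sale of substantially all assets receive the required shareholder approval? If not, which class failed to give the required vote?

Approved — every class gave the required vote.

A: a majority of 10747107 is 5373554; 5,373,554 required, 5,376,267 in favor — approved.
B: a majority of 2374776 is 1187389; 1,187,389 required, 1,187,406 in favor — approved.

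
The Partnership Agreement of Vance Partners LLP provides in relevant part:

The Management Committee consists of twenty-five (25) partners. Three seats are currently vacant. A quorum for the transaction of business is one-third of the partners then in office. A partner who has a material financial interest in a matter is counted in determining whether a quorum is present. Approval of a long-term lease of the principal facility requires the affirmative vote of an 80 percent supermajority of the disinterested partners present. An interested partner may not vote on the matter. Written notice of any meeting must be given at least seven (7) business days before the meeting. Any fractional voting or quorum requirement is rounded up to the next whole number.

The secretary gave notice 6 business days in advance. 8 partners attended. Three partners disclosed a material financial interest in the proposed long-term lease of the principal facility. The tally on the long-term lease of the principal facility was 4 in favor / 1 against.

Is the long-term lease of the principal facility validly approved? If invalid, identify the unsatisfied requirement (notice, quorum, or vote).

Invalid — notice requirement not satisfied.

Notice: 6 business days given; 7 required (6 < 7). Not satisfied.
Quorum: 8 present (interested partners count toward quorum); quorum is 8. Satisfied.
Vote: the long-term lease of the principal facility requires four-fifths of the disinterested partners present (8 − 3 = 5). 4/5 of 5 = 4, so 4 affirmative votes are needed; 4 voted in favor. Satisfied.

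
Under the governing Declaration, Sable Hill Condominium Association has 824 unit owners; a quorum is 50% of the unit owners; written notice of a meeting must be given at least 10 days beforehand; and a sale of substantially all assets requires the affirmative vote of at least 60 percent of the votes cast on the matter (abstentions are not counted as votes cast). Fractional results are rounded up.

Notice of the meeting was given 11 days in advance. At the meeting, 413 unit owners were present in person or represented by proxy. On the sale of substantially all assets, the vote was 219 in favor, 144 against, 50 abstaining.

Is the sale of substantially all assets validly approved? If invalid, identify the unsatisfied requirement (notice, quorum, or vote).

Notice: 11 days given; 10 required. Satisfied.
Quorum: 50% of 824 = 412; 413 present. Satisfied.
Vote: requires three-fifths of the votes cast (413 − 50 abstaining = 363); 3/5 of 363 = 217.80, rounded up to 218, so 218 needed; 219 in favor. Satisfied.

Valid — all requirements satisfied.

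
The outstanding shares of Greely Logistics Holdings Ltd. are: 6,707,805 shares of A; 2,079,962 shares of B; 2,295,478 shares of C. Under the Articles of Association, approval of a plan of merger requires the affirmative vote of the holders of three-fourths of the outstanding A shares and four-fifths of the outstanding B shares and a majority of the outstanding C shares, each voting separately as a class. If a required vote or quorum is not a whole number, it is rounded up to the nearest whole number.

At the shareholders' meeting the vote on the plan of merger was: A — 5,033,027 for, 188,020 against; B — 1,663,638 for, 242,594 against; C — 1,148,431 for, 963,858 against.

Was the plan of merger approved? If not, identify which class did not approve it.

Not approved — the B shares did not give the required vote.

A: 3/4 of 6707805 = 5030853.75, rounded up to 5030854; 5,030,854 required, 5,033,027 in favor — approved.
B: 4/5 of 2079962 = 1663969.60, rounded up to 1663970; 1,663,970 required, 1,663,638 in favor — not approved.
C: a majority of 2295478 is 1147740; 1,147,740 required, 1,148,431 in favor — approved.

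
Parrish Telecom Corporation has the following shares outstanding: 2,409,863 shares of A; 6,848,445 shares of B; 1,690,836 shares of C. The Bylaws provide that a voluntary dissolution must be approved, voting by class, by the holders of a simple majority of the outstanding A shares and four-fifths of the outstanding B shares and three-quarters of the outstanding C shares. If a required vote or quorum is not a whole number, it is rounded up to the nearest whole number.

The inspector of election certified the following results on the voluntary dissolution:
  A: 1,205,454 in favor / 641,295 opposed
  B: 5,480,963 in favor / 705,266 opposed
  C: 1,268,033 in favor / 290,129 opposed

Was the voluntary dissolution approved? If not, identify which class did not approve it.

Not approved — the C shares did not give the required vote.

A: a majority of 2409863 is 1204932; 1,204,932 required, 1,205,454 in favor — approved.
B: 4/5 of 6848445 = 5478756; 5,478,756 required, 5,480,963 in favor — approved.
C: 3/4 of 1690836 = 1268127; 1,268,127 required, 1,268,033 in favor — not approved.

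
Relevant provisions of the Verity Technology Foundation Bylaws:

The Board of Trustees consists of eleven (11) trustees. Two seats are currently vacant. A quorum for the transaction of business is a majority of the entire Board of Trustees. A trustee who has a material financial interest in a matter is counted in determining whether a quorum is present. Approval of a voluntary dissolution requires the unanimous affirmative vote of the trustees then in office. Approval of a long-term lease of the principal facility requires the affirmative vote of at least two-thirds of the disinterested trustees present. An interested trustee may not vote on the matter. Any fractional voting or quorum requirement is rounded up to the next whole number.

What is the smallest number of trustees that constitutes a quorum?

A majority of 11 is 6.

6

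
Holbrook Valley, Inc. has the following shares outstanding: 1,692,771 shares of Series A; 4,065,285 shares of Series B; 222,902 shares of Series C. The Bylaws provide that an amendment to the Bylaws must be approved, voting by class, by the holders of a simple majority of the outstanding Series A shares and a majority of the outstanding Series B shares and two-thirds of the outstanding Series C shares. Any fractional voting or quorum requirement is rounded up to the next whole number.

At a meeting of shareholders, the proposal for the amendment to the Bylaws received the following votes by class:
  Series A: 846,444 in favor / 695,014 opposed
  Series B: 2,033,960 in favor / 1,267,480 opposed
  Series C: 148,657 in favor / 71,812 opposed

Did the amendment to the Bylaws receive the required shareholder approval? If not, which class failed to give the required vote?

Series A: a majority of 1692771 is 846386; 846,386 required, 846,444 in favor — approved.
Series B: a majority of 4065285 is 2032643; 2,032,643 required, 2,033,960 in favor — approved.
Series C: 2/3 of 222902 = 148601.33, rounded up to 148602; 148,602 required, 148,657 in favor — approved.

Approved — every class gave the required vote.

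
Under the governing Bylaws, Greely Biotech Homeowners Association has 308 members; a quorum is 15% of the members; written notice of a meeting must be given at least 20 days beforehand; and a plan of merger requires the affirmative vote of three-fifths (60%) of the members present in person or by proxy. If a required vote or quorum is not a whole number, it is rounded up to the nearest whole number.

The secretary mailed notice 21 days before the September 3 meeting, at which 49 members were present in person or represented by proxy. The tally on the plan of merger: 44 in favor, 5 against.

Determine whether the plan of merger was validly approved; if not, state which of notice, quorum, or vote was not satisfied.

Valid — all requirements satisfied.

Notice: 21 days given; 20 required. Satisfied.
Quorum: 15% of 308 = 46.20, rounded up to 47; 49 present. Satisfied.
Vote: requires three-fifths of those present (49); 3/5 of 49 = 29.40, rounded up to 30, so 30 needed; 44 in favor. Satisfied.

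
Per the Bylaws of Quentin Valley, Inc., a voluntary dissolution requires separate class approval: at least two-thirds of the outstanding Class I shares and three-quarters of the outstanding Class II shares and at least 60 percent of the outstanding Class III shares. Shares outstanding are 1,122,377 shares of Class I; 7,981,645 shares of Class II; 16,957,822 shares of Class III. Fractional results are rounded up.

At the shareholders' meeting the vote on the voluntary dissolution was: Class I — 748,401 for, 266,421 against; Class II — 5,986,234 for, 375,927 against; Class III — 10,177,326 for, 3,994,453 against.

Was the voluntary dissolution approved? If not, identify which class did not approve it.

Class I: 2/3 of 1122377 = 748251.33, rounded up to 748252; 748,252 required, 748,401 in favor — approved.
Class II: 3/4 of 7981645 = 5986233.75, rounded up to 5986234; 5,986,234 required, 5,986,234 in favor — approved.
Class III: 3/5 of 16957822 = 10174693.20, rounded up to 10174694; 10,174,694 required, 10,177,326 in favor — approved.

Approved — every class gave the required vote.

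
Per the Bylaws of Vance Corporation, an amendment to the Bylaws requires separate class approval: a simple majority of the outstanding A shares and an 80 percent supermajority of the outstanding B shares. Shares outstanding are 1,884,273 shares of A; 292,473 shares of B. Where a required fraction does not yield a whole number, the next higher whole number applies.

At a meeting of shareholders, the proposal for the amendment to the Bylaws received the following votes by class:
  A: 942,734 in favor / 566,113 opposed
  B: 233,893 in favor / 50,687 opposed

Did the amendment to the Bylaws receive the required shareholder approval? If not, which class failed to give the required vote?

A: a majority of 1884273 is 942137; 942,137 required, 942,734 in favor — approved.
B: 4/5 of 292473 = 233978.40, rounded up to 233979; 233,979 required, 233,893 in favor — not approved.

Not approved — the B shares did not give the required vote.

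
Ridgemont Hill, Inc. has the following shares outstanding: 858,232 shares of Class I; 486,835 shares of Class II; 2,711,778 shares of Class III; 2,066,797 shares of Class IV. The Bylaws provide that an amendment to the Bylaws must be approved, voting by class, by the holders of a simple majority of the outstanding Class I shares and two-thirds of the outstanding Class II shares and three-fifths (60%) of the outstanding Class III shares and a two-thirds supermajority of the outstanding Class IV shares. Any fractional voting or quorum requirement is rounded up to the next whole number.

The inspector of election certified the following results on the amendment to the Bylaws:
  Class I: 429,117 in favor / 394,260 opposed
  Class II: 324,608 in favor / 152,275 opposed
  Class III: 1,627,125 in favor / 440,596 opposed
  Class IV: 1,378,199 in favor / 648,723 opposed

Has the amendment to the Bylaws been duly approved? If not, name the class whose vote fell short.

Approved — every class gave the required vote.

Class I: a majority of 858232 is 429117; 429,117 required, 429,117 in favor — approved.
Class II: 2/3 of 486835 = 324556.67, rounded up to 324557; 324,557 required, 324,608 in favor — approved.
Class III: 3/5 of 2711778 = 1627066.80, rounded up to 1627067; 1,627,067 required, 1,627,125 in favor — approved.
Class IV: 2/3 of 2066797 = 1377864.67, rounded up to 1377865; 1,377,865 required, 1,378,199 in favor — approved.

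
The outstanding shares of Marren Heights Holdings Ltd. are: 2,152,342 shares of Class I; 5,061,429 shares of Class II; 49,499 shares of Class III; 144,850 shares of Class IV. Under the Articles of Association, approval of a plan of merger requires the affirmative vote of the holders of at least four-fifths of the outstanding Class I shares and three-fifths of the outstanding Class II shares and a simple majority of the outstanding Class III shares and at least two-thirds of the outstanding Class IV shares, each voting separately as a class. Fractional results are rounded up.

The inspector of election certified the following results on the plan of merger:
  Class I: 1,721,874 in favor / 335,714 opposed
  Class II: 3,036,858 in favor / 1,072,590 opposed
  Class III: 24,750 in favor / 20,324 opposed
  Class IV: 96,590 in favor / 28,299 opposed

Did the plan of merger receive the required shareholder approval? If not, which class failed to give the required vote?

Approved — every class gave the required vote.

Class I: 4/5 of 2152342 = 1721873.60, rounded up to 1721874; 1,721,874 required, 1,721,874 in favor — approved.
Class II: 3/5 of 5061429 = 3036857.40, rounded up to 3036858; 3,036,858 required, 3,036,858 in favor — approved.
Class III: a majority of 49499 is 24750; 24,750 required, 24,750 in favor — approved.
Class IV: 2/3 of 144850 = 96566.67, rounded up to 96567; 96,567 required, 96,590 in favor — approved.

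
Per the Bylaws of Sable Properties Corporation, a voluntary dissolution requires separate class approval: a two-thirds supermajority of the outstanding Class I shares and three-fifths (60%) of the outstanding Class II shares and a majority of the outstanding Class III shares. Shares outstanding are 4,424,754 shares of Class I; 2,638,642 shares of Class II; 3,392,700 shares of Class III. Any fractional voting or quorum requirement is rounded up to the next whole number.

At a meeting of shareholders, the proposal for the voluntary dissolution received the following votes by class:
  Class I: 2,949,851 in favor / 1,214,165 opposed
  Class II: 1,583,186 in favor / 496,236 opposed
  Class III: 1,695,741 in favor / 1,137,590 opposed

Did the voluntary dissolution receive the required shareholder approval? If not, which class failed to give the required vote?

Class I: 2/3 of 4424754 = 2949836; 2,949,836 required, 2,949,851 in favor — approved.
Class II: 3/5 of 2638642 = 1583185.20, rounded up to 1583186; 1,583,186 required, 1,583,186 in favor — approved.
Class III: a majority of 3392700 is 1696351; 1,696,351 required, 1,695,741 in favor — not approved.

Not approved — the Class III shares did not give the required vote.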